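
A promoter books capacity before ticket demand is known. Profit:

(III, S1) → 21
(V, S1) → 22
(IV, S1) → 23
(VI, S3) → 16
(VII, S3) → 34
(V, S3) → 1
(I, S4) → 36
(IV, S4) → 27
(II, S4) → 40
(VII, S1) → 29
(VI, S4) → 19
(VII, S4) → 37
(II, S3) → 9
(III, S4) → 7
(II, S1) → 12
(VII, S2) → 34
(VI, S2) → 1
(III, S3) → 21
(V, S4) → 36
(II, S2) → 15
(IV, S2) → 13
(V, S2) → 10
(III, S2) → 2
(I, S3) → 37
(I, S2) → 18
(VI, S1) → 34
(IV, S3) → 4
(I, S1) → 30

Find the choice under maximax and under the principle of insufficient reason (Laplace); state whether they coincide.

Row maxima: I=37, II=40, III=21, IV=27, V=36, VI=34, VII=37
Best best-case = 40 → II.
Row averages: I=30.25, II=19, III=12.75, IV=16.75, V=17.25, VI=17.5, VII=33.5
Highest average = 33.5 → VII.

maximax → II; laplace → VII (disagree)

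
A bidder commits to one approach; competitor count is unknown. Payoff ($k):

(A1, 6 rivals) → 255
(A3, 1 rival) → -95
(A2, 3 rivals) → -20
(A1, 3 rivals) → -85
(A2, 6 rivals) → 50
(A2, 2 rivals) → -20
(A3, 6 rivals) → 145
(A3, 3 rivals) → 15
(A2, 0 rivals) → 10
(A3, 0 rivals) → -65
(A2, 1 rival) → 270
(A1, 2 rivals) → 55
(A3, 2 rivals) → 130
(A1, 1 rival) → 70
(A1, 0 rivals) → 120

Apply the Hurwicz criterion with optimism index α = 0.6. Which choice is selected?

A1: 0.6·255 + 0.4·(-85) = 119
A2: 0.6·270 + 0.4·(-20) = 154
A3: 0.6·145 + 0.4·(-95) = 49
Highest Hurwicz score = 154 → A2.

A2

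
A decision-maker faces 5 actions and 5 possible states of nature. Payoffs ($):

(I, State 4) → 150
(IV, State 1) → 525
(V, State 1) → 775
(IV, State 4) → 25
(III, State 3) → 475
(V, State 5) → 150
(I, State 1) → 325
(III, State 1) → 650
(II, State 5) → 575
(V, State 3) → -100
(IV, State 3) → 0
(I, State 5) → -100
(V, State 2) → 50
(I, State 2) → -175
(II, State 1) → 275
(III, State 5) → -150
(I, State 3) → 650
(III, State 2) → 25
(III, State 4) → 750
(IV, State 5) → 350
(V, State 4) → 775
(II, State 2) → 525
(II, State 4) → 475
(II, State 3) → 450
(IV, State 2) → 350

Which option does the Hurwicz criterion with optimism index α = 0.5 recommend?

I: 0.5·650 + 0.5·(-175) = 237.5
II: 0.5·575 + 0.5·275 = 425
III: 0.5·750 + 0.5·(-150) = 300
IV: 0.5·525 + 0.5·0 = 262.5
V: 0.5·775 + 0.5·(-100) = 337.5
Highest Hurwicz score = 425 → II.

II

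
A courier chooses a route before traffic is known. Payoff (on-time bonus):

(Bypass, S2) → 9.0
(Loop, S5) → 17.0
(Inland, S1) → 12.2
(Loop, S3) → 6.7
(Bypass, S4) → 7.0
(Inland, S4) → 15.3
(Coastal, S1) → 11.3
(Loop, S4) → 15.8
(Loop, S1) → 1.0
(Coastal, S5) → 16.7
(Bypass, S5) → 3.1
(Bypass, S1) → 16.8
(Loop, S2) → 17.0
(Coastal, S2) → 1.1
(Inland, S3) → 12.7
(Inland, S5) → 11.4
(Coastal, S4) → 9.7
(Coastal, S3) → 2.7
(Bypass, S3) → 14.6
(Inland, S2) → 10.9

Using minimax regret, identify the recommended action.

Inland

Column bests: S1=16.8, S2=17.0, S3=14.6, S4=15.8, S5=17.0.
Bypass regrets: 0.0, 8.0, 0.0, 8.8, 13.9 → max 13.9
Inland regrets: 4.6, 6.1, 1.9, 0.5, 5.6 → max 6.1
Loop regrets: 15.8, 0.0, 7.9, 0.0, 0.0 → max 15.8
Coastal regrets: 5.5, 15.9, 11.9, 6.1, 0.3 → max 15.9
Smallest max regret = 6.1 → Inland.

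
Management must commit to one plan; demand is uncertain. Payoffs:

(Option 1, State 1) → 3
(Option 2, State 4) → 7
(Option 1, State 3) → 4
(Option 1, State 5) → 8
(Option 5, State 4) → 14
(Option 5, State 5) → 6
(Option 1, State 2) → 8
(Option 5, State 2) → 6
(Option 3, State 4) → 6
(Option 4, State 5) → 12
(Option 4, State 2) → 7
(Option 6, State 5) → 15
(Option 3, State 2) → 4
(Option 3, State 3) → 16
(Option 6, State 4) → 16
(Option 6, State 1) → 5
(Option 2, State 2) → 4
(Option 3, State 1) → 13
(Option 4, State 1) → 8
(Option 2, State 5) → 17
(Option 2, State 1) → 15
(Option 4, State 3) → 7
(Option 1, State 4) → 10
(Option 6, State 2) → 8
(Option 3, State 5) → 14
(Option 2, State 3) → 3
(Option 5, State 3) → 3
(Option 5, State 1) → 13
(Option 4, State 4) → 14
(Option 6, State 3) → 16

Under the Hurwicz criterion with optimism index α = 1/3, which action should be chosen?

Option 4

Option 1: 1/3·10 + 2/3·3 = 16/3
Option 2: 1/3·17 + 2/3·3 = 23/3
Option 3: 1/3·16 + 2/3·4 = 8
Option 4: 1/3·14 + 2/3·7 = 28/3
Option 5: 1/3·14 + 2/3·3 = 20/3
Option 6: 1/3·16 + 2/3·5 = 26/3
Highest Hurwicz score = 28/3 → Option 4.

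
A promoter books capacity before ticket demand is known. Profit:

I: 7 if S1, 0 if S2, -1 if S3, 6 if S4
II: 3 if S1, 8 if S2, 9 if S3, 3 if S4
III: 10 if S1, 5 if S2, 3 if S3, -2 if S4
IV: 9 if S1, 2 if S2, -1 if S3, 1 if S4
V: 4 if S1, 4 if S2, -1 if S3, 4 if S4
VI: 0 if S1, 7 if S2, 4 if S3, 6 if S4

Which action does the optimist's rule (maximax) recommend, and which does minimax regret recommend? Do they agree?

Row maxima: I=7, II=9, III=10, IV=9, V=4, VI=7
Best best-case = 10 → III.
Column bests: S1=10, S2=8, S3=9, S4=6.
I regrets: 3, 8, 10, 0 → max 10
II regrets: 7, 0, 0, 3 → max 7
III regrets: 0, 3, 6, 8 → max 8
IV regrets: 1, 6, 10, 5 → max 10
V regrets: 6, 4, 10, 2 → max 10
VI regrets: 10, 1, 5, 0 → max 10
Smallest max regret = 7 → II.

maximax → III; minimax regret → II (disagree)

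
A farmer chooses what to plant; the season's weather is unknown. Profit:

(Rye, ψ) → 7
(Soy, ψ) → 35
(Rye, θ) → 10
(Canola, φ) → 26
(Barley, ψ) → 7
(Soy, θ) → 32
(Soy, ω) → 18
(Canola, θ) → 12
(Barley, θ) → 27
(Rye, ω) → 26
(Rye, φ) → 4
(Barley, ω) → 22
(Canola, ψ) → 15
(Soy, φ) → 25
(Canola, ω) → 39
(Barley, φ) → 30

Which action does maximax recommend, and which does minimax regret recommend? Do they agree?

maximax → Canola; minimax regret → Canola (agree)

Row maxima: Canola=39, Barley=30, Rye=26, Soy=35
Best best-case = 39 → Canola.
Column bests: θ=32, φ=30, ψ=35, ω=39.
Canola regrets: 20, 4, 20, 0 → max 20
Barley regrets: 5, 0, 28, 17 → max 28
Rye regrets: 22, 26, 28, 13 → max 28
Soy regrets: 0, 5, 0, 21 → max 21
Smallest max regret = 20 → Canola.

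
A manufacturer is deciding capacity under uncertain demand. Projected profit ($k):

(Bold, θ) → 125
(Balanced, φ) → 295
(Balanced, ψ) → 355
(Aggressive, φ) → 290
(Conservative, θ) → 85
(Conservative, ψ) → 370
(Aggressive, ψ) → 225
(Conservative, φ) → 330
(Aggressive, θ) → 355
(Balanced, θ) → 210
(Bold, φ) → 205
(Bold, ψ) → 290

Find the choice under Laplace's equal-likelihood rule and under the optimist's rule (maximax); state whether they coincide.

laplace → Aggressive; maximax → Conservative (disagree)

Row averages: Conservative=785/3, Balanced=860/3, Aggressive=290, Bold=620/3
Highest average = 290 → Aggressive.
Row maxima: Conservative=370, Balanced=355, Aggressive=355, Bold=290
Best best-case = 370 → Conservative.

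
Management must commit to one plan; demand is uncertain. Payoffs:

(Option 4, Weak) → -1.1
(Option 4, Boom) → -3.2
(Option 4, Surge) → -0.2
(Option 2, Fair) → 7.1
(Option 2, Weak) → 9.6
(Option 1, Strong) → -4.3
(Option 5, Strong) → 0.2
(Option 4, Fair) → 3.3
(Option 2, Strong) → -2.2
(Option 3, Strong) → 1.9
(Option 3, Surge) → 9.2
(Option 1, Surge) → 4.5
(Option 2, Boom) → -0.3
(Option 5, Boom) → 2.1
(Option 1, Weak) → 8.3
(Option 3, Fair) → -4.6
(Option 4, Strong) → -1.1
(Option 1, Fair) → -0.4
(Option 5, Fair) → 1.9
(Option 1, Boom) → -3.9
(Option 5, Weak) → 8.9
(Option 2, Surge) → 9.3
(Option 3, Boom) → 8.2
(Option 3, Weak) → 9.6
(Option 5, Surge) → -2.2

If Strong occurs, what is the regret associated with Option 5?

1.7

Best payoff under Strong is 1.9.
Regret = 1.9 − 0.2 = 1.7.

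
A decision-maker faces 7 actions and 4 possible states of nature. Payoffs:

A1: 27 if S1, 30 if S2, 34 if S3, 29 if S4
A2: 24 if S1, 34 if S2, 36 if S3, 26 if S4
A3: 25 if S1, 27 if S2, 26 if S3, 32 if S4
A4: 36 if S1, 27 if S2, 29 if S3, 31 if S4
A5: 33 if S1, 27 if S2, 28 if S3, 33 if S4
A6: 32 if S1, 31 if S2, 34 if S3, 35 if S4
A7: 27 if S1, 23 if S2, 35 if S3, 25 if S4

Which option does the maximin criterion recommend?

Row minima: A1=27, A2=24, A3=25, A4=27, A5=27, A6=31, A7=23
Best worst-case = 31 → A6.

A6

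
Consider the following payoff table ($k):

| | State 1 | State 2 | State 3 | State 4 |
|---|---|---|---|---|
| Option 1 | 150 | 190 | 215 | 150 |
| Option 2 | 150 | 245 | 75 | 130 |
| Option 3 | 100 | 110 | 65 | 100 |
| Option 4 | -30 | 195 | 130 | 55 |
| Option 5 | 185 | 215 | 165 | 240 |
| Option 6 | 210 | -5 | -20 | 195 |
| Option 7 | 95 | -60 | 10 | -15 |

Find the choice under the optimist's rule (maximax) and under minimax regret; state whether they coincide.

Row maxima: Option 1=215, Option 2=245, Option 3=110, Option 4=195, Option 5=240, Option 6=210, Option 7=95
Best best-case = 245 → Option 2.
Column bests: State 1=210, State 2=245, State 3=215, State 4=240.
Option 1 regrets: 60, 55, 0, 90 → max 90
Option 2 regrets: 60, 0, 140, 110 → max 140
Option 3 regrets: 110, 135, 150, 140 → max 150
Option 4 regrets: 240, 50, 85, 185 → max 240
Option 5 regrets: 25, 30, 50, 0 → max 50
Option 6 regrets: 0, 250, 235, 45 → max 250
Option 7 regrets: 115, 305, 205, 255 → max 305
Smallest max regret = 50 → Option 5.

maximax → Option 2; minimax regret → Option 5 (disagree)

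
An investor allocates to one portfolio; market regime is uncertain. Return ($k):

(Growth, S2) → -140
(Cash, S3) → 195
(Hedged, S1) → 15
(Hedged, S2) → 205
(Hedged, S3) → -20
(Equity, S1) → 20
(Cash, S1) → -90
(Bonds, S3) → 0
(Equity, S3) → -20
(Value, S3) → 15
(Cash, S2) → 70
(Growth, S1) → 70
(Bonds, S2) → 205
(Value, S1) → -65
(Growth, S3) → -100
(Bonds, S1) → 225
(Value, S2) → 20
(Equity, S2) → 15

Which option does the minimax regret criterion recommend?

Bonds

Column bests: S1=225, S2=205, S3=195.
Growth regrets: 155, 345, 295 → max 345
Cash regrets: 315, 135, 0 → max 315
Value regrets: 290, 185, 180 → max 290
Hedged regrets: 210, 0, 215 → max 215
Equity regrets: 205, 190, 215 → max 215
Bonds regrets: 0, 0, 195 → max 195
Smallest max regret = 195 → Bonds.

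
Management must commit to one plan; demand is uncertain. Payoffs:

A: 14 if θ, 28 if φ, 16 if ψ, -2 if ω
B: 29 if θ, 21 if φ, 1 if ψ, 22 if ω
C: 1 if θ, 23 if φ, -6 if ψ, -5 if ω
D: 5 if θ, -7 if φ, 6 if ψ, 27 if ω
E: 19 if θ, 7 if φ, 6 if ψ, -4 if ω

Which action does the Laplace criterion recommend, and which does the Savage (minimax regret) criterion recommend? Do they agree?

laplace → B; minimax regret → B (agree)

Row averages: A=14, B=18.25, C=3.25, D=7.75, E=7
Highest average = 18.25 → B.
Column bests: θ=29, φ=28, ψ=16, ω=27.
A regrets: 15, 0, 0, 29 → max 29
B regrets: 0, 7, 15, 5 → max 15
C regrets: 28, 5, 22, 32 → max 32
D regrets: 24, 35, 10, 0 → max 35
E regrets: 10, 21, 10, 31 → max 31
Smallest max regret = 15 → B.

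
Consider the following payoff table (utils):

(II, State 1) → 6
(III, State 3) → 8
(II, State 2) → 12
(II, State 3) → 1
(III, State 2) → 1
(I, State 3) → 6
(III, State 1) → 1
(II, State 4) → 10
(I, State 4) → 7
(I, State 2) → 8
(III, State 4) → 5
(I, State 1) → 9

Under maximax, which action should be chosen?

Row maxima: I=9, II=12, III=8
Best best-case = 12 → II.

II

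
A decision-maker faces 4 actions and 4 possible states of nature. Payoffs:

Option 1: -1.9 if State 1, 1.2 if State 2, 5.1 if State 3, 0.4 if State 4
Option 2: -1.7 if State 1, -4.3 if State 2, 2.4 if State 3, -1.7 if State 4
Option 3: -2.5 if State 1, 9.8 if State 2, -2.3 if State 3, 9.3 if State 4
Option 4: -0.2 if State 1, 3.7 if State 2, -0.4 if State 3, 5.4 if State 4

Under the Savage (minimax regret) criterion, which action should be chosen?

Column bests: State 1=-0.2, State 2=9.8, State 3=5.1, State 4=9.3.
Option 1 regrets: 1.7, 8.6, 0.0, 8.9 → max 8.9
Option 2 regrets: 1.5, 14.1, 2.7, 11.0 → max 14.1
Option 3 regrets: 2.3, 0.0, 7.4, 0.0 → max 7.4
Option 4 regrets: 0.0, 6.1, 5.5, 3.9 → max 6.1
Smallest max regret = 6.1 → Option 4.

Option 4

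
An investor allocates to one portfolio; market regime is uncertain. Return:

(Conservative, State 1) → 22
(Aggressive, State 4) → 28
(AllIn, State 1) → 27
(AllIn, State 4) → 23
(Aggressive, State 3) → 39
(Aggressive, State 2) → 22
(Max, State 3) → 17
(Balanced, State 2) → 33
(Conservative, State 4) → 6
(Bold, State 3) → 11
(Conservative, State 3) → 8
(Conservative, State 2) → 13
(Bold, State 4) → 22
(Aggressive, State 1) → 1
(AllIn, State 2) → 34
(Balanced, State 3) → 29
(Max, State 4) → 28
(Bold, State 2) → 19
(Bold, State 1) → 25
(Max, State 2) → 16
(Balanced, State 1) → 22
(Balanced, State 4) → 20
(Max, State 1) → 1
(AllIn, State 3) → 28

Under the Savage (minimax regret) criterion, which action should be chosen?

Column bests: State 1=27, State 2=34, State 3=39, State 4=28.
Conservative regrets: 5, 21, 31, 22 → max 31
Balanced regrets: 5, 1, 10, 8 → max 10
Aggressive regrets: 26, 12, 0, 0 → max 26
Bold regrets: 2, 15, 28, 6 → max 28
AllIn regrets: 0, 0, 11, 5 → max 11
Max regrets: 26, 18, 22, 0 → max 26
Smallest max regret = 10 → Balanced.

Balanced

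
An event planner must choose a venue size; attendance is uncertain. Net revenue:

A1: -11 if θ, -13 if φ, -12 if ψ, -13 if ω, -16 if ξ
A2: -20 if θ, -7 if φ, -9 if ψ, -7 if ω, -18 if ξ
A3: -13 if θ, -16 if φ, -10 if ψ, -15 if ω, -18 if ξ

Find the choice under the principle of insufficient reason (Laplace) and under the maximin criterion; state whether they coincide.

laplace → A2; maximin → A1 (disagree)

Row averages: A1=-13, A2=-12.2, A3=-14.4
Highest average = -12.2 → A2.
Row minima: A1=-16, A2=-20, A3=-18
Best worst-case = -16 → A1.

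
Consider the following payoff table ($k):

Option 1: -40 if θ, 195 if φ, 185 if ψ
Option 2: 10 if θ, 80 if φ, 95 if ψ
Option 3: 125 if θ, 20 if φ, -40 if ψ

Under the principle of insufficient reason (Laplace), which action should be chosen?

Row averages: Option 1=340/3, Option 2=185/3, Option 3=35
Highest average = 340/3 → Option 1.

Option 1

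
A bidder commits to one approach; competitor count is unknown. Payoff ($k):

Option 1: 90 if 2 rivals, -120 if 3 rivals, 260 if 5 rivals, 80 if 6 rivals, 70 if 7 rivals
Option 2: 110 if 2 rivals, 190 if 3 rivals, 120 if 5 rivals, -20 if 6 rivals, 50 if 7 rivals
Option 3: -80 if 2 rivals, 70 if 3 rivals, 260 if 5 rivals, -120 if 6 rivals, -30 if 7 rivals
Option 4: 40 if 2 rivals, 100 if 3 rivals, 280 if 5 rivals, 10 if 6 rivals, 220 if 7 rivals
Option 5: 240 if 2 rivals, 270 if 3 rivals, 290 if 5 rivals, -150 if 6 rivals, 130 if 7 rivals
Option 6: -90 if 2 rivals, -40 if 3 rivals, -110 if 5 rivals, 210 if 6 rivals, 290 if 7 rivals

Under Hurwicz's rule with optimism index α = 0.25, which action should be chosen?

Option 1: 0.25·260 + 0.75·(-120) = -25
Option 2: 0.25·190 + 0.75·(-20) = 32.5
Option 3: 0.25·260 + 0.75·(-120) = -25
Option 4: 0.25·280 + 0.75·10 = 77.5
Option 5: 0.25·290 + 0.75·(-150) = -40
Option 6: 0.25·290 + 0.75·(-110) = -10
Highest Hurwicz score = 77.5 → Option 4.

Option 4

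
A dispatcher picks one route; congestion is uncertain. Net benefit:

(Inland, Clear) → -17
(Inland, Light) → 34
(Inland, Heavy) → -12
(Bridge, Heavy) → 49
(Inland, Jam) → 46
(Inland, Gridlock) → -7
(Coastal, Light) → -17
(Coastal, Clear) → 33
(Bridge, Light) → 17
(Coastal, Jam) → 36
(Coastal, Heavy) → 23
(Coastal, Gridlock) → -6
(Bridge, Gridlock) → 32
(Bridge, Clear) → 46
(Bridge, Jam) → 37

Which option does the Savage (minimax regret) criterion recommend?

Bridge

Column bests: Clear=46, Light=34, Heavy=49, Jam=46, Gridlock=32.
Inland regrets: 63, 0, 61, 0, 39 → max 63
Bridge regrets: 0, 17, 0, 9, 0 → max 17
Coastal regrets: 13, 51, 26, 10, 38 → max 51
Smallest max regret = 17 → Bridge.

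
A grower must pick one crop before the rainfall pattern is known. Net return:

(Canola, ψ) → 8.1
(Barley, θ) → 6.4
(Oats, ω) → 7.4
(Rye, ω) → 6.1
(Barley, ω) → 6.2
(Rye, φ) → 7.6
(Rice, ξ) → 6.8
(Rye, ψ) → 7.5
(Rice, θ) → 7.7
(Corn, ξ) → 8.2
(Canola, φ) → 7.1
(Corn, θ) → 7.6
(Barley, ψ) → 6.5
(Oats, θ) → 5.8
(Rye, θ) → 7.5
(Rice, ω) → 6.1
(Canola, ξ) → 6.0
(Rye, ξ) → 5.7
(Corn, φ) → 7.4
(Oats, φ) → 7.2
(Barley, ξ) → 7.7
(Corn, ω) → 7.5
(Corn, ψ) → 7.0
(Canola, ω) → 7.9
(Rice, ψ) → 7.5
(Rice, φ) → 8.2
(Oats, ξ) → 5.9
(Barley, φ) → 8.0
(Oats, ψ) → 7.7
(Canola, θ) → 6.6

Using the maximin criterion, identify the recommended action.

Corn

Row minima: Corn=7.0, Barley=6.2, Oats=5.8, Rye=5.7, Rice=6.1, Canola=6.0
Best worst-case = 7.0 → Corn.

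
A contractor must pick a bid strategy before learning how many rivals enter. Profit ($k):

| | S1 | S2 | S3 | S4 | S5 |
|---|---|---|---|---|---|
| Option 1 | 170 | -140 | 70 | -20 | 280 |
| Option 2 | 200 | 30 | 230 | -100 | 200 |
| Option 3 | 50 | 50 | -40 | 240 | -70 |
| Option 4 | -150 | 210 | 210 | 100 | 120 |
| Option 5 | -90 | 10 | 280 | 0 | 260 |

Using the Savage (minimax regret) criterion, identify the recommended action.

Option 5

Column bests: S1=200, S2=210, S3=280, S4=240, S5=280.
Option 1 regrets: 30, 350, 210, 260, 0 → max 350
Option 2 regrets: 0, 180, 50, 340, 80 → max 340
Option 3 regrets: 150, 160, 320, 0, 350 → max 350
Option 4 regrets: 350, 0, 70, 140, 160 → max 350
Option 5 regrets: 290, 200, 0, 240, 20 → max 290
Smallest max regret = 290 → Option 5.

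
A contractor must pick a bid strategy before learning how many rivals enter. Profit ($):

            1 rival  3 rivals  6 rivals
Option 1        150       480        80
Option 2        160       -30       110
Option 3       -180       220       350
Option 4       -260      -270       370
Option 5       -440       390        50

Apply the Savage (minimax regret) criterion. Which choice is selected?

Column bests: 1 rival=160, 3 rivals=480, 6 rivals=370.
Option 1 regrets: 10, 0, 290 → max 290
Option 2 regrets: 0, 510, 260 → max 510
Option 3 regrets: 340, 260, 20 → max 340
Option 4 regrets: 420, 750, 0 → max 750
Option 5 regrets: 600, 90, 320 → max 600
Smallest max regret = 290 → Option 1.

Option 1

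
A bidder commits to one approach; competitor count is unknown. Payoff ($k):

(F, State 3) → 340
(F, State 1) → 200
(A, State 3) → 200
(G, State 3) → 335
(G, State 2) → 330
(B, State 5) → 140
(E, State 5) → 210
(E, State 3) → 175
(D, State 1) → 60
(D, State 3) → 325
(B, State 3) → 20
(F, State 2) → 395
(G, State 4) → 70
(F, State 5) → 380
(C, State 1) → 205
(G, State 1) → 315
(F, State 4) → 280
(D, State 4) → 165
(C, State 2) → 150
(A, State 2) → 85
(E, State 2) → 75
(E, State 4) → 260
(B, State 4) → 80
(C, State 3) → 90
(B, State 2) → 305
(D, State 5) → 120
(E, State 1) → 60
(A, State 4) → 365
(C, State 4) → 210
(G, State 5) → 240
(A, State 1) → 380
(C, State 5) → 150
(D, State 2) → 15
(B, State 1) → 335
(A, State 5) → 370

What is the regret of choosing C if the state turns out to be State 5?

230

Best payoff under State 5 is 380.
Regret = 380 − 150 = 230.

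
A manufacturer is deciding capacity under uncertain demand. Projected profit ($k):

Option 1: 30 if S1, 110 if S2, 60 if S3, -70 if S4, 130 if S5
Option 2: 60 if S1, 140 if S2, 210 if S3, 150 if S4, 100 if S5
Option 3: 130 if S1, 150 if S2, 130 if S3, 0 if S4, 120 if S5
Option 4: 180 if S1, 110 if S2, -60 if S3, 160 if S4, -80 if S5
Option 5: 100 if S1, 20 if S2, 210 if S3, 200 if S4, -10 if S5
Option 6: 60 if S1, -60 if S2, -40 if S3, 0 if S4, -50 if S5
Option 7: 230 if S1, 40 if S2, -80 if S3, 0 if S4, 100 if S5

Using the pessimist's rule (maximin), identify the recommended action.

Row minima: Option 1=-70, Option 2=60, Option 3=0, Option 4=-80, Option 5=-10, Option 6=-60, Option 7=-80
Best worst-case = 60 → Option 2.

Option 2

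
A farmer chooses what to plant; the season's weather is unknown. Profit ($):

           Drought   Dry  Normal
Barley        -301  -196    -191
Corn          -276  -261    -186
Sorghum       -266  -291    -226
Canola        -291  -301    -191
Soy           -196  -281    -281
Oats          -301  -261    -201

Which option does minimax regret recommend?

Corn

Column bests: Drought=-196, Dry=-196, Normal=-186.
Barley regrets: 105, 0, 5 → max 105
Corn regrets: 80, 65, 0 → max 80
Sorghum regrets: 70, 95, 40 → max 95
Canola regrets: 95, 105, 5 → max 105
Soy regrets: 0, 85, 95 → max 95
Oats regrets: 105, 65, 15 → max 105
Smallest max regret = 80 → Corn.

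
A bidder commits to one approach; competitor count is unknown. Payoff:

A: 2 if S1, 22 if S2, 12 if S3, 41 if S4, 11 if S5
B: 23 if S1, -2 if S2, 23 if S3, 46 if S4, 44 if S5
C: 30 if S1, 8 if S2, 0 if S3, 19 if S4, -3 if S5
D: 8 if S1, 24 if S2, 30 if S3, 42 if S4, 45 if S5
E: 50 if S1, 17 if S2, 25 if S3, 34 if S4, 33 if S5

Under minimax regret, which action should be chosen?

Column bests: S1=50, S2=24, S3=30, S4=46, S5=45.
A regrets: 48, 2, 18, 5, 34 → max 48
B regrets: 27, 26, 7, 0, 1 → max 27
C regrets: 20, 16, 30, 27, 48 → max 48
D regrets: 42, 0, 0, 4, 0 → max 42
E regrets: 0, 7, 5, 12, 12 → max 12
Smallest max regret = 12 → E.

E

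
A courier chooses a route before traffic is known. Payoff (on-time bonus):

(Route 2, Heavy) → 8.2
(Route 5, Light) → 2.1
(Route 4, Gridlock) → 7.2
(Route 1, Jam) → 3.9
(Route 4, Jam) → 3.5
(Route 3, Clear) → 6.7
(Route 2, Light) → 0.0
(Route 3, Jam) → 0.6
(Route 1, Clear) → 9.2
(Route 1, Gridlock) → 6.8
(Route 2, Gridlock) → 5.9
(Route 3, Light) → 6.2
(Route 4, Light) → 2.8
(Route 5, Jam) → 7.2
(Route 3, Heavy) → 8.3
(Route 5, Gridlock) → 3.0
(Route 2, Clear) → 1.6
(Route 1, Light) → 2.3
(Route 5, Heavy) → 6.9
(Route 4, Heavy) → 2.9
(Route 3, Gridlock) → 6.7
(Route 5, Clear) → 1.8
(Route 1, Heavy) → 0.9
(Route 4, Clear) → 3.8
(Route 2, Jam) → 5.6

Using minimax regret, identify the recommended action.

Column bests: Clear=9.2, Light=6.2, Heavy=8.3, Jam=7.2, Gridlock=7.2.
Route 1 regrets: 0.0, 3.9, 7.4, 3.3, 0.4 → max 7.4
Route 2 regrets: 7.6, 6.2, 0.1, 1.6, 1.3 → max 7.6
Route 3 regrets: 2.5, 0.0, 0.0, 6.6, 0.5 → max 6.6
Route 4 regrets: 5.4, 3.4, 5.4, 3.7, 0.0 → max 5.4
Route 5 regrets: 7.4, 4.1, 1.4, 0.0, 4.2 → max 7.4
Smallest max regret = 5.4 → Route 4.

Route 4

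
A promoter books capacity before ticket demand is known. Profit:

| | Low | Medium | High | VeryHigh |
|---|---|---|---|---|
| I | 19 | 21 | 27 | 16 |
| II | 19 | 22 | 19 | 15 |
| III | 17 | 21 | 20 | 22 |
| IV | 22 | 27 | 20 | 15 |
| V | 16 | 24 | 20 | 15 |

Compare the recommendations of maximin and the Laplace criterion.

Row minima: I=16, II=15, III=17, IV=15, V=15
Best worst-case = 17 → III.
Row averages: I=20.75, II=18.75, III=20, IV=21, V=18.75
Highest average = 21 → IV.

maximin → III; laplace → IV (disagree)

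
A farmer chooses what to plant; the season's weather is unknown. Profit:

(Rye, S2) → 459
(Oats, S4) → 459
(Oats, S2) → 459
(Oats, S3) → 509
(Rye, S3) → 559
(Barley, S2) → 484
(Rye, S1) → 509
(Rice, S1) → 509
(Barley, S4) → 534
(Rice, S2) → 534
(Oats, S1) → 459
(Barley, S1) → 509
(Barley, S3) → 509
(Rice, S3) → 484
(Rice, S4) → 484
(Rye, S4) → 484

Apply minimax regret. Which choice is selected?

Column bests: S1=509, S2=534, S3=559, S4=534.
Rice regrets: 0, 0, 75, 50 → max 75
Oats regrets: 50, 75, 50, 75 → max 75
Rye regrets: 0, 75, 0, 50 → max 75
Barley regrets: 0, 50, 50, 0 → max 50
Smallest max regret = 50 → Barley.

Barley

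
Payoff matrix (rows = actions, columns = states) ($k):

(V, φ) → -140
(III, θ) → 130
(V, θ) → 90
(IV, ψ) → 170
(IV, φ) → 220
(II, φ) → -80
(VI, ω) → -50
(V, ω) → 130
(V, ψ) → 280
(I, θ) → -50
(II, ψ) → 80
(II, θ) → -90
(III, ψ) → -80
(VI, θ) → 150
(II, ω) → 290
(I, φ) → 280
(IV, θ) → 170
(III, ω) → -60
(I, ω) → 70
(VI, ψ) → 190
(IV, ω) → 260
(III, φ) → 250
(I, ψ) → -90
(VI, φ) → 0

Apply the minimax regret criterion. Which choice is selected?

IV

Column bests: θ=170, φ=280, ψ=280, ω=290.
I regrets: 220, 0, 370, 220 → max 370
II regrets: 260, 360, 200, 0 → max 360
III regrets: 40, 30, 360, 350 → max 360
IV regrets: 0, 60, 110, 30 → max 110
V regrets: 80, 420, 0, 160 → max 420
VI regrets: 20, 280, 90, 340 → max 340
Smallest max regret = 110 → IV.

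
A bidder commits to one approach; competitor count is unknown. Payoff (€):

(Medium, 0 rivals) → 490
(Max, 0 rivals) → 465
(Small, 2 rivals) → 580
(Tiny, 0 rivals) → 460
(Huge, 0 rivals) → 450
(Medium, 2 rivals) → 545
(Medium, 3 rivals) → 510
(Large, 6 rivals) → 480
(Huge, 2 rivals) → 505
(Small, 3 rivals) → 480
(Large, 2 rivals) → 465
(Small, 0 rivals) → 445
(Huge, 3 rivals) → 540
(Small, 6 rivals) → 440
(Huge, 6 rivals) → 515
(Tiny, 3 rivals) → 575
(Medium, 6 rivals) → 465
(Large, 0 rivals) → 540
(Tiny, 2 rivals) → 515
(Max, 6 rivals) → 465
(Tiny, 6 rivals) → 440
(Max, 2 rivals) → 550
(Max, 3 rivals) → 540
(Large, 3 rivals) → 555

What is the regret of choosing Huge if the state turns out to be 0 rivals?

90

Best payoff under 0 rivals is 540.
Regret = 540 − 450 = 90.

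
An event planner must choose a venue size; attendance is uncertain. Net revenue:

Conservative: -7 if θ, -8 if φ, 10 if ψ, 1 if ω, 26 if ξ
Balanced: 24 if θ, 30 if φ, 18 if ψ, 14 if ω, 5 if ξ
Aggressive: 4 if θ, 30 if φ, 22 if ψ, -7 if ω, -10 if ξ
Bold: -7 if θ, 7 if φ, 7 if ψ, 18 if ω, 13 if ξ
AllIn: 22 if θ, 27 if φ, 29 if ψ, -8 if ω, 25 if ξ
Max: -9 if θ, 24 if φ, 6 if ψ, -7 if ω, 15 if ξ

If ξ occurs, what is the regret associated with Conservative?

0

Best payoff under ξ is 26.
Regret = 26 − 26 = 0.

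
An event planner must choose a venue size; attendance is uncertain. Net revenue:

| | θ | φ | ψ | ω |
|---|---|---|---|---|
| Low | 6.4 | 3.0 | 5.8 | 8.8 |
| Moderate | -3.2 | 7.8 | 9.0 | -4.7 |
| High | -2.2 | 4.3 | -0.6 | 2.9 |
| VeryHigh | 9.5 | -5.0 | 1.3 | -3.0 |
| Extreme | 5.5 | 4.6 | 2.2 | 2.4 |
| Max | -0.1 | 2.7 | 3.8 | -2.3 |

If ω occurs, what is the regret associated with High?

5.9

Best payoff under ω is 8.8.
Regret = 8.8 − 2.9 = 5.9.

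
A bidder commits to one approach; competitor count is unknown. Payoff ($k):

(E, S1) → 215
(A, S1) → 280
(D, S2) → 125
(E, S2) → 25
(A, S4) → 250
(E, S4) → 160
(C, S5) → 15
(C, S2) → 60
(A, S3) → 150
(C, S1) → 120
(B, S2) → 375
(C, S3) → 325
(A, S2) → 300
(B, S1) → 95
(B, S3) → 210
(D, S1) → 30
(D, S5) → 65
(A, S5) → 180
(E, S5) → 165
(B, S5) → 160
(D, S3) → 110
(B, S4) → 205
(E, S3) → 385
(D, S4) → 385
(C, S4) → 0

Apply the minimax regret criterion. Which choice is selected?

Column bests: S1=280, S2=375, S3=385, S4=385, S5=180.
A regrets: 0, 75, 235, 135, 0 → max 235
B regrets: 185, 0, 175, 180, 20 → max 185
C regrets: 160, 315, 60, 385, 165 → max 385
D regrets: 250, 250, 275, 0, 115 → max 275
E regrets: 65, 350, 0, 225, 15 → max 350
Smallest max regret = 185 → B.

B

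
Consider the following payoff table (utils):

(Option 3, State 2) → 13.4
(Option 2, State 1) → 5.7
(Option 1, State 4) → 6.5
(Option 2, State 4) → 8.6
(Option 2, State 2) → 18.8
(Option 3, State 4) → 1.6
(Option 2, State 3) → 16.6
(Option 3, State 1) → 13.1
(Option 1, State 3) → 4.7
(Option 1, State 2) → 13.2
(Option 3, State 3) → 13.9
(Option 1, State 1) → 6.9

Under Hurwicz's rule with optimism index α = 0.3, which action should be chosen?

Option 2

Option 1: 0.3·13.2 + 0.7·4.7 = 7.25
Option 2: 0.3·18.8 + 0.7·5.7 = 9.63
Option 3: 0.3·13.9 + 0.7·1.6 = 5.29
Highest Hurwicz score = 9.63 → Option 2.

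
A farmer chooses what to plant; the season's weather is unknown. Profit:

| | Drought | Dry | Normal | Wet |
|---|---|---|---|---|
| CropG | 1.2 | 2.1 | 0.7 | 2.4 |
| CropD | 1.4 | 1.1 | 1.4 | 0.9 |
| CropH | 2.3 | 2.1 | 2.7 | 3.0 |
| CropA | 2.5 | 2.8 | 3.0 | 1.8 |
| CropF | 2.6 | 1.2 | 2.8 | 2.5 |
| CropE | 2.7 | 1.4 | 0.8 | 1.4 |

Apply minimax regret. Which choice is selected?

Column bests: Drought=2.7, Dry=2.8, Normal=3.0, Wet=3.0.
CropG regrets: 1.5, 0.7, 2.3, 0.6 → max 2.3
CropD regrets: 1.3, 1.7, 1.6, 2.1 → max 2.1
CropH regrets: 0.4, 0.7, 0.3, 0.0 → max 0.7
CropA regrets: 0.2, 0.0, 0.0, 1.2 → max 1.2
CropF regrets: 0.1, 1.6, 0.2, 0.5 → max 1.6
CropE regrets: 0.0, 1.4, 2.2, 1.6 → max 2.2
Smallest max regret = 0.7 → CropH.

CropH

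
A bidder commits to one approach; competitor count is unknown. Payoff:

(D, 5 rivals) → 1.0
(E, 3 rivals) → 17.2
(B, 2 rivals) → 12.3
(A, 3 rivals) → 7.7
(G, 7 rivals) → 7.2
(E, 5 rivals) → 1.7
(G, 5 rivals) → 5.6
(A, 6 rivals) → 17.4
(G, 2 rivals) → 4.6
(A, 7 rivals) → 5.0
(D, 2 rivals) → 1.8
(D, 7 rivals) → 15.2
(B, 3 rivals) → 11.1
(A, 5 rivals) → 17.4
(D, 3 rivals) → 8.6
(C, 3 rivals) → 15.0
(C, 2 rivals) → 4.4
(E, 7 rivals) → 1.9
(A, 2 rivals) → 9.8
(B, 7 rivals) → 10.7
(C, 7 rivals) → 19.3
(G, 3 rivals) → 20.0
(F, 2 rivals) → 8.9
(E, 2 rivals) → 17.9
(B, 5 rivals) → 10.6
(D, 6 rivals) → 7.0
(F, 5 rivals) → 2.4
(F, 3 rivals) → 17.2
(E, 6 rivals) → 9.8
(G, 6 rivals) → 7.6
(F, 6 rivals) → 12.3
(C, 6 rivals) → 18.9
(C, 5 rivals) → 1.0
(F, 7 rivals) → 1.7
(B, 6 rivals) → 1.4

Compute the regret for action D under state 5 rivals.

16.4

Best payoff under 5 rivals is 17.4.
Regret = 17.4 − 1.0 = 16.4.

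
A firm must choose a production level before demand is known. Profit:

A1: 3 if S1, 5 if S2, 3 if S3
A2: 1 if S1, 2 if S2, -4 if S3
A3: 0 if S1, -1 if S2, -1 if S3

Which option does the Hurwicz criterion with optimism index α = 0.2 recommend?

A1: 0.2·5 + 0.8·3 = 3.4
A2: 0.2·2 + 0.8·(-4) = -2.8
A3: 0.2·0 + 0.8·(-1) = -0.8
Highest Hurwicz score = 3.4 → A1.

A1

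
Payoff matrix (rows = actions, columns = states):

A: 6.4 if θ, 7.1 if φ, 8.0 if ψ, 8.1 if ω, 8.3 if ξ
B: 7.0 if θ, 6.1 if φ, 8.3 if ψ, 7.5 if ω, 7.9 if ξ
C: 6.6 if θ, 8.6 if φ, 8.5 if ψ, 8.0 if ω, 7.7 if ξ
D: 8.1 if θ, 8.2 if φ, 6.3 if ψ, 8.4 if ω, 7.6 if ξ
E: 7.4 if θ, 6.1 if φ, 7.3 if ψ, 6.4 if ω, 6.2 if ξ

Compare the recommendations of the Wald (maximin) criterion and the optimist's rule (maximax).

maximin → C; maximax → C (agree)

Row minima: A=6.4, B=6.1, C=6.6, D=6.3, E=6.1
Best worst-case = 6.6 → C.
Row maxima: A=8.3, B=8.3, C=8.6, D=8.4, E=7.4
Best best-case = 8.6 → C.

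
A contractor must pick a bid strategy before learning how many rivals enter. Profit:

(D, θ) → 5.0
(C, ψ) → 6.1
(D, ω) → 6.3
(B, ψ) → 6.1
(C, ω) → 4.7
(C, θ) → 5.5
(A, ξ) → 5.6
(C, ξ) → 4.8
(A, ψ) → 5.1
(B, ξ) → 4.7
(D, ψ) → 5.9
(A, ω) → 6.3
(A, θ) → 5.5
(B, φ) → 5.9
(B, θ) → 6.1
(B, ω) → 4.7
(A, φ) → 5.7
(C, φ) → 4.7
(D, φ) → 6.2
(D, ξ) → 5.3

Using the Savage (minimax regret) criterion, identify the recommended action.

Column bests: θ=6.1, φ=6.2, ψ=6.1, ω=6.3, ξ=5.6.
A regrets: 0.6, 0.5, 1.0, 0.0, 0.0 → max 1.0
B regrets: 0.0, 0.3, 0.0, 1.6, 0.9 → max 1.6
C regrets: 0.6, 1.5, 0.0, 1.6, 0.8 → max 1.6
D regrets: 1.1, 0.0, 0.2, 0.0, 0.3 → max 1.1
Smallest max regret = 1.0 → A.

A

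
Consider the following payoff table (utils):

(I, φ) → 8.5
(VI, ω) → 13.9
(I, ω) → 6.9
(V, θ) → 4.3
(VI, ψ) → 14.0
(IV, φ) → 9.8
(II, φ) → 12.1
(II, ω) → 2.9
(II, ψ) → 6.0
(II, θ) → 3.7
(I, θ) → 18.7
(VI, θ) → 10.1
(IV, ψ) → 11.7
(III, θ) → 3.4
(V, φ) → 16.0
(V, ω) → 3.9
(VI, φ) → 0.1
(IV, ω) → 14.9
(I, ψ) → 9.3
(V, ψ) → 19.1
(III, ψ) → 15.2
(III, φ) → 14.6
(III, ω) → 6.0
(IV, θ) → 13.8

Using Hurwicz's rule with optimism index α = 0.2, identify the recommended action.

I: 0.2·18.7 + 0.8·6.9 = 9.26
II: 0.2·12.1 + 0.8·2.9 = 4.74
III: 0.2·15.2 + 0.8·3.4 = 5.76
IV: 0.2·14.9 + 0.8·9.8 = 10.82
V: 0.2·19.1 + 0.8·3.9 = 6.94
VI: 0.2·14.0 + 0.8·0.1 = 2.88
Highest Hurwicz score = 10.82 → IV.

IV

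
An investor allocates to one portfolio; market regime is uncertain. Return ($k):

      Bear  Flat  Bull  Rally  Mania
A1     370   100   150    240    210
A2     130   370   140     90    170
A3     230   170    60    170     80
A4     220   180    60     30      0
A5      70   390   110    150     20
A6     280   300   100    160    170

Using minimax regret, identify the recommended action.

A6

Column bests: Bear=370, Flat=390, Bull=150, Rally=240, Mania=210.
A1 regrets: 0, 290, 0, 0, 0 → max 290
A2 regrets: 240, 20, 10, 150, 40 → max 240
A3 regrets: 140, 220, 90, 70, 130 → max 220
A4 regrets: 150, 210, 90, 210, 210 → max 210
A5 regrets: 300, 0, 40, 90, 190 → max 300
A6 regrets: 90, 90, 50, 80, 40 → max 90
Smallest max regret = 90 → A6.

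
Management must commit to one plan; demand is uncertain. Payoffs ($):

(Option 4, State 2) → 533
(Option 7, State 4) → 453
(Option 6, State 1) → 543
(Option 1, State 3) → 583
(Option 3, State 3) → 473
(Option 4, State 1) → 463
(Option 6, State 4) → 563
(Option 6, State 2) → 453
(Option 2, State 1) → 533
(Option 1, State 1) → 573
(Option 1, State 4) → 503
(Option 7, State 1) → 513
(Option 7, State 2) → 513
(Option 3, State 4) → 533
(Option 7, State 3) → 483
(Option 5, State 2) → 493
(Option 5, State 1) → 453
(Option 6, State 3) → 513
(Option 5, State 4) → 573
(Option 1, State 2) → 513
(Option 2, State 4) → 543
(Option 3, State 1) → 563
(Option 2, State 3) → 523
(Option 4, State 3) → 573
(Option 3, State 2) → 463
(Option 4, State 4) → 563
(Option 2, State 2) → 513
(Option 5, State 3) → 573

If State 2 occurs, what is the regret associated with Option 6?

80

Best payoff under State 2 is 533.
Regret = 533 − 453 = 80.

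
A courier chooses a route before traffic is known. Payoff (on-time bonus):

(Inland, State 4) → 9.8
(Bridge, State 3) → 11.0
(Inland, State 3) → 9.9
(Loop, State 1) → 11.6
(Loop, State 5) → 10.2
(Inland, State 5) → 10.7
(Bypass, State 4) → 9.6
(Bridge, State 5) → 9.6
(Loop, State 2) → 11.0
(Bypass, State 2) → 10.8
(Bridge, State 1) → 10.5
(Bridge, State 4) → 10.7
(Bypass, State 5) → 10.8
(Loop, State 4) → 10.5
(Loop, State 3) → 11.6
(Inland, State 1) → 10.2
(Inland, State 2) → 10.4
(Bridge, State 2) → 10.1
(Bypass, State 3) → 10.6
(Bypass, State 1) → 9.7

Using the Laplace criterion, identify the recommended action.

Loop

Row averages: Bypass=10.3, Bridge=10.38, Loop=10.98, Inland=10.2
Highest average = 10.98 → Loop.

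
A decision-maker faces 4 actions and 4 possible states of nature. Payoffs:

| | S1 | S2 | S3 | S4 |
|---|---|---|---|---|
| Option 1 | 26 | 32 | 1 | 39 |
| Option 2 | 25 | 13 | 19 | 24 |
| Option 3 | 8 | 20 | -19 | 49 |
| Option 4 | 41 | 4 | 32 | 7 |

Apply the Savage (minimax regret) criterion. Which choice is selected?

Option 2

Column bests: S1=41, S2=32, S3=32, S4=49.
Option 1 regrets: 15, 0, 31, 10 → max 31
Option 2 regrets: 16, 19, 13, 25 → max 25
Option 3 regrets: 33, 12, 51, 0 → max 51
Option 4 regrets: 0, 28, 0, 42 → max 42
Smallest max regret = 25 → Option 2.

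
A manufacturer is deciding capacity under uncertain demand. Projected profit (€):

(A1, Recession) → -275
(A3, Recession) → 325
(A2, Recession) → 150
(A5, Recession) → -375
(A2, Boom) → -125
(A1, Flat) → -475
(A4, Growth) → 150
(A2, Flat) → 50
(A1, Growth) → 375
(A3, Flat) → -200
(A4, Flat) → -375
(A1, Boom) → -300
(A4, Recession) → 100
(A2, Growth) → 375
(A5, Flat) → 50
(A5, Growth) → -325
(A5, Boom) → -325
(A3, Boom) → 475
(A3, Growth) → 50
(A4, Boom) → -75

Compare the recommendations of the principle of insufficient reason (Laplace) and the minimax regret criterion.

laplace → A3; minimax regret → A3 (agree)

Row averages: A1=-168.75, A2=112.5, A3=162.5, A4=-50, A5=-243.75
Highest average = 162.5 → A3.
Column bests: Recession=325, Flat=50, Growth=375, Boom=475.
A1 regrets: 600, 525, 0, 775 → max 775
A2 regrets: 175, 0, 0, 600 → max 600
A3 regrets: 0, 250, 325, 0 → max 325
A4 regrets: 225, 425, 225, 550 → max 550
A5 regrets: 700, 0, 700, 800 → max 800
Smallest max regret = 325 → A3.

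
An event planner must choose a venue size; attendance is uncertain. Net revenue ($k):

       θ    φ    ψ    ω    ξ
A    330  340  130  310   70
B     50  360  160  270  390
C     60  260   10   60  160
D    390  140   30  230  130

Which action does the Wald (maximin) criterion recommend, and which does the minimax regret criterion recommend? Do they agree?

Row minima: A=70, B=50, C=10, D=30
Best worst-case = 70 → A.
Column bests: θ=390, φ=360, ψ=160, ω=310, ξ=390.
A regrets: 60, 20, 30, 0, 320 → max 320
B regrets: 340, 0, 0, 40, 0 → max 340
C regrets: 330, 100, 150, 250, 230 → max 330
D regrets: 0, 220, 130, 80, 260 → max 260
Smallest max regret = 260 → D.

maximin → A; minimax regret → D (disagree)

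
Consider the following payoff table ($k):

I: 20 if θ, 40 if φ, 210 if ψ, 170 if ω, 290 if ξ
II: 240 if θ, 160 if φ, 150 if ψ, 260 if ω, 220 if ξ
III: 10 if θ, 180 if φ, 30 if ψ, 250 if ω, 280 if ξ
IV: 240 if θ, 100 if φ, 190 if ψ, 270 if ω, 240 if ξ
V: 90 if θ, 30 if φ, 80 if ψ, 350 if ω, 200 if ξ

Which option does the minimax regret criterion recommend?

IV

Column bests: θ=240, φ=180, ψ=210, ω=350, ξ=290.
I regrets: 220, 140, 0, 180, 0 → max 220
II regrets: 0, 20, 60, 90, 70 → max 90
III regrets: 230, 0, 180, 100, 10 → max 230
IV regrets: 0, 80, 20, 80, 50 → max 80
V regrets: 150, 150, 130, 0, 90 → max 150
Smallest max regret = 80 → IV.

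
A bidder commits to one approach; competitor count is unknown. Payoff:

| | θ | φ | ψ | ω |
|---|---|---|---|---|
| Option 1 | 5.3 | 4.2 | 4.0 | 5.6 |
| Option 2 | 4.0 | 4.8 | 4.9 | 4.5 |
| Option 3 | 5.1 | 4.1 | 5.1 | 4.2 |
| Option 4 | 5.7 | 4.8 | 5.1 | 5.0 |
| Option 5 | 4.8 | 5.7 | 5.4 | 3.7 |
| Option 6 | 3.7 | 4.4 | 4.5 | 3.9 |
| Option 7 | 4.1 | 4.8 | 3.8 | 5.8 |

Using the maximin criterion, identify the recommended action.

Option 4

Row minima: Option 1=4.0, Option 2=4.0, Option 3=4.1, Option 4=4.8, Option 5=3.7, Option 6=3.7, Option 7=3.8
Best worst-case = 4.8 → Option 4.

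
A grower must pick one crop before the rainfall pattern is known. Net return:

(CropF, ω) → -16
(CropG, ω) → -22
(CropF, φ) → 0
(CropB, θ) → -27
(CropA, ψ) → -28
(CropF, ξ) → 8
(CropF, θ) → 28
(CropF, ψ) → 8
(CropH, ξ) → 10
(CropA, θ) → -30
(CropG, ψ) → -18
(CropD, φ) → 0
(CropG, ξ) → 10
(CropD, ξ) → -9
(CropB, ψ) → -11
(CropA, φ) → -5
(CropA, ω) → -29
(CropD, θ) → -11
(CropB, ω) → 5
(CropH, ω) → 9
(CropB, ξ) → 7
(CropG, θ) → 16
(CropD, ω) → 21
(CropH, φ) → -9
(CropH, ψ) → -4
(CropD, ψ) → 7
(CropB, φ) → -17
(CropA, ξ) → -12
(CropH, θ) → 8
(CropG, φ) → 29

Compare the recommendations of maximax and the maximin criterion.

maximax → CropG; maximin → CropH (disagree)

Row maxima: CropG=29, CropD=21, CropA=-5, CropF=28, CropB=7, CropH=10
Best best-case = 29 → CropG.
Row minima: CropG=-22, CropD=-11, CropA=-30, CropF=-16, CropB=-27, CropH=-9
Best worst-case = -9 → CropH.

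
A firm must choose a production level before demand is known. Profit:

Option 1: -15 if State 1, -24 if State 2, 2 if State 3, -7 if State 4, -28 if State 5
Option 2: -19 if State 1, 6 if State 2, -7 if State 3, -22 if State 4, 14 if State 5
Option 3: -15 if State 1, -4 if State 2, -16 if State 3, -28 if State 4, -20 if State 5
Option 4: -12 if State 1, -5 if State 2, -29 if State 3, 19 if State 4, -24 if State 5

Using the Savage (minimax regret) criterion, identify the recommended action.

Column bests: State 1=-12, State 2=6, State 3=2, State 4=19, State 5=14.
Option 1 regrets: 3, 30, 0, 26, 42 → max 42
Option 2 regrets: 7, 0, 9, 41, 0 → max 41
Option 3 regrets: 3, 10, 18, 47, 34 → max 47
Option 4 regrets: 0, 11, 31, 0, 38 → max 38
Smallest max regret = 38 → Option 4.

Option 4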